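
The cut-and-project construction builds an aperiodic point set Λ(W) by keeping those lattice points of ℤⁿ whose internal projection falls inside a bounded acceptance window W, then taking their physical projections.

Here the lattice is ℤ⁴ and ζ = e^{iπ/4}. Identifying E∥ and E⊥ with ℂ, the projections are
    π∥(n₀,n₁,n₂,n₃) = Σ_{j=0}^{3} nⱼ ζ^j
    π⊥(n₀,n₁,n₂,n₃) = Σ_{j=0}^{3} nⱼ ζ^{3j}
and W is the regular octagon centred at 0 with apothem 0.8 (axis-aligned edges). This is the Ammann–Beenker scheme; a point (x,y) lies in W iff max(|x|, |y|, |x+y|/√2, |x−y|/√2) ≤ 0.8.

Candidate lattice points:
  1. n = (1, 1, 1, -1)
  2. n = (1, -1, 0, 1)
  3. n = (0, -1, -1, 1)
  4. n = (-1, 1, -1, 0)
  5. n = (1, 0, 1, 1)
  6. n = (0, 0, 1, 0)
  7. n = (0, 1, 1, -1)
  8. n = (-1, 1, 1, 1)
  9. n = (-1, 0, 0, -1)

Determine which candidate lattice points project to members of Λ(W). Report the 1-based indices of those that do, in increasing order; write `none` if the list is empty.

π⊥(n) = n₀ + n₁ζ³ + n₂ζ⁶ + n₃ζ⁹ where ζ = e^{iπ/4}.
candidate 1: n = (1, 1, 1, -1) → π⊥ ≈ (-0.414214, -1.000000); max(|x|,|y|,|x±y|/√2) = 1.000000 > 0.8 ⇒ ∉ W
candidate 2: n = (1, -1, 0, 1) → π⊥ ≈ (+2.414214, +0.000000); max(|x|,|y|,|x±y|/√2) = 2.414214 > 0.8 ⇒ ∉ W
candidate 3: n = (0, -1, -1, 1) → π⊥ ≈ (+1.414214, +1.000000); max(|x|,|y|,|x±y|/√2) = 1.707107 > 0.8 ⇒ ∉ W
candidate 4: n = (-1, 1, -1, 0) → π⊥ ≈ (-1.707107, +1.707107); max(|x|,|y|,|x±y|/√2) = 2.414214 > 0.8 ⇒ ∉ W
candidate 5: n = (1, 0, 1, 1) → π⊥ ≈ (+1.707107, -0.292893); max(|x|,|y|,|x±y|/√2) = 1.707107 > 0.8 ⇒ ∉ W
candidate 6: n = (0, 0, 1, 0) → π⊥ ≈ (+0.000000, -1.000000); max(|x|,|y|,|x±y|/√2) = 1.000000 > 0.8 ⇒ ∉ W
candidate 7: n = (0, 1, 1, -1) → π⊥ ≈ (-1.414214, -1.000000); max(|x|,|y|,|x±y|/√2) = 1.707107 > 0.8 ⇒ ∉ W
candidate 8: n = (-1, 1, 1, 1) → π⊥ ≈ (-1.000000, +0.414214); max(|x|,|y|,|x±y|/√2) = 1.000000 > 0.8 ⇒ ∉ W
candidate 9: n = (-1, 0, 0, -1) → π⊥ ≈ (-1.707107, -0.707107); max(|x|,|y|,|x±y|/√2) = 1.707107 > 0.8 ⇒ ∉ W

none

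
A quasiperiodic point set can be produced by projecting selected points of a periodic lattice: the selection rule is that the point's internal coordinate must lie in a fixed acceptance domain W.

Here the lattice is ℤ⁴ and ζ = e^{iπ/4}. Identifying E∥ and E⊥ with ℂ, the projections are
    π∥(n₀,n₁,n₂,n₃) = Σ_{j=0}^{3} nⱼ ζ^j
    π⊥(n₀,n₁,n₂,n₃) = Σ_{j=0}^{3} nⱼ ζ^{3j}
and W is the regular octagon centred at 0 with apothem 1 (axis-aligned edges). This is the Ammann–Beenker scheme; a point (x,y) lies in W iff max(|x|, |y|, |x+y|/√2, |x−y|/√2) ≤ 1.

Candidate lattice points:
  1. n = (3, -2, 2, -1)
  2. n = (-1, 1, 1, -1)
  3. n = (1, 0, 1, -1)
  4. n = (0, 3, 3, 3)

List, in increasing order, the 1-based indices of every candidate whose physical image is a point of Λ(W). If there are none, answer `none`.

none

With ζ = e^{iπ/4} the internal vectors are ζ^0,ζ^3,ζ^6,ζ^9.
#1 (3, -2, 2, -1): internal (3.7071, -4.1213); octagon support 5.5355 vs apothem 1 → ∉ W
#2 (-1, 1, 1, -1): internal (-2.4142, -1.0000); octagon support 2.4142 vs apothem 1 → ∉ W
#3 (1, 0, 1, -1): internal (0.2929, -1.7071); octagon support 1.7071 vs apothem 1 → ∉ W
#4 (0, 3, 3, 3): internal (0.0000, 1.2426); octagon support 1.2426 vs apothem 1 → ∉ W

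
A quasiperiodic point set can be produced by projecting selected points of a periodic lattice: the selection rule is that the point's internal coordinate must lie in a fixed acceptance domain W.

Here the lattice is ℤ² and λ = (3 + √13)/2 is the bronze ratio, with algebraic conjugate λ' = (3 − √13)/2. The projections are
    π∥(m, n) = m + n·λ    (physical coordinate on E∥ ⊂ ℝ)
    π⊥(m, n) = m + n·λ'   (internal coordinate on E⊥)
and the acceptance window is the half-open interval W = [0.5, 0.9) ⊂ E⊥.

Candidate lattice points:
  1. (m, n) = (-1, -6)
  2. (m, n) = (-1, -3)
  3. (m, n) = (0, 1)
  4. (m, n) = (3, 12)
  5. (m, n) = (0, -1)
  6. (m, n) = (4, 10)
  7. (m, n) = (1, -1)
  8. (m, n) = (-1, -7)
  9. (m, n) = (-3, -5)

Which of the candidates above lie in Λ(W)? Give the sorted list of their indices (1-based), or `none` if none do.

λ' = (3−√13)/2 ≈ -0.3028.
[1] lift (-1,-6): star map gives 0.8167; window check 0.5 ≤ 0.8167 < 0.9 is true → IN Λ
[2] lift (-1,-3): star map gives -0.0917; window check 0.5 ≤ -0.0917 < 0.9 is false → out
[3] lift (0,1): star map gives -0.3028; window check 0.5 ≤ -0.3028 < 0.9 is false → out
[4] lift (3,12): star map gives -0.6333; window check 0.5 ≤ -0.6333 < 0.9 is false → out
[5] lift (0,-1): star map gives 0.3028; window check 0.5 ≤ 0.3028 < 0.9 is false → out
[6] lift (4,10): star map gives 0.9722; window check 0.5 ≤ 0.9722 < 0.9 is false → out
[7] lift (1,-1): star map gives 1.3028; window check 0.5 ≤ 1.3028 < 0.9 is false → out
[8] lift (-1,-7): star map gives 1.1194; window check 0.5 ≤ 1.1194 < 0.9 is false → out
[9] lift (-3,-5): star map gives -1.4861; window check 0.5 ≤ -1.4861 < 0.9 is false → out

1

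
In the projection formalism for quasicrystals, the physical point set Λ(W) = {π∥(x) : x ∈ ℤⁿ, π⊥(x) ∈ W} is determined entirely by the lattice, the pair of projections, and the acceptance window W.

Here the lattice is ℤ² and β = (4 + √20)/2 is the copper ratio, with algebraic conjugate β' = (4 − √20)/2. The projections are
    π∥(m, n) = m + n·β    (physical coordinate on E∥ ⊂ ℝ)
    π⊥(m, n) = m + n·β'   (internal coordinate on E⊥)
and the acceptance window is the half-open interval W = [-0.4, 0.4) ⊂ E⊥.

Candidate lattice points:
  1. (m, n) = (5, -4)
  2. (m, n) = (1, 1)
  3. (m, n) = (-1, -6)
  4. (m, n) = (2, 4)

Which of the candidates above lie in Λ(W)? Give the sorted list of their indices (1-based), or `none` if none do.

none

β' = (4−√20)/2 ≈ -0.2361.
candidate 1: (m,n)=(5,-4) → π∥ = 5-4·β ≈ -11.9443, π⊥ = 5-4·β' ≈ 5.9443 ∉ [-0.4, 0.4) ⇒ out
candidate 2: (m,n)=(1,1) → π∥ = 1+1·β ≈ 5.2361, π⊥ = 1+1·β' ≈ 0.7639 ∉ [-0.4, 0.4) ⇒ out
candidate 3: (m,n)=(-1,-6) → π∥ = -1-6·β ≈ -26.4164, π⊥ = -1-6·β' ≈ 0.4164 ∉ [-0.4, 0.4) ⇒ out
candidate 4: (m,n)=(2,4) → π∥ = 2+4·β ≈ 18.9443, π⊥ = 2+4·β' ≈ 1.0557 ∉ [-0.4, 0.4) ⇒ out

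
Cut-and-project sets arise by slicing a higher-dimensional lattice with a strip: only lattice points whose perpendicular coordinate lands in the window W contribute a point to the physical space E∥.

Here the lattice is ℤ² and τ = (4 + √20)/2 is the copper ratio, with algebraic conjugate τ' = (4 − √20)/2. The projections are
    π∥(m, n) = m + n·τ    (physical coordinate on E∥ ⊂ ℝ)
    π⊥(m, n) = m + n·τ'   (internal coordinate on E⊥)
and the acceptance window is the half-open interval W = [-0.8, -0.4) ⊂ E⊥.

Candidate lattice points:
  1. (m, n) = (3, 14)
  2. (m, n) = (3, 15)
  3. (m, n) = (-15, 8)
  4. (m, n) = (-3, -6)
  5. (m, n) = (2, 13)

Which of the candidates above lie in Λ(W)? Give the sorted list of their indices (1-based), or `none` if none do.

2

Compute τ' = (4−√20)/2 = -0.2361, so π⊥(m,n) = m -0.2361·n.
#1 (3,14): internal coord 3 + (14)·τ' = -0.3050; -0.3050 ∉ [-0.8, -0.4) → out
#2 (3,15): internal coord 3 + (15)·τ' = -0.5410; -0.5410 ∈ [-0.8, -0.4) → IN Λ
#3 (-15,8): internal coord -15 + (8)·τ' = -16.8885; -16.8885 ∉ [-0.8, -0.4) → out
#4 (-3,-6): internal coord -3 + (-6)·τ' = -1.5836; -1.5836 ∉ [-0.8, -0.4) → out
#5 (2,13): internal coord 2 + (13)·τ' = -1.0689; -1.0689 ∉ [-0.8, -0.4) → out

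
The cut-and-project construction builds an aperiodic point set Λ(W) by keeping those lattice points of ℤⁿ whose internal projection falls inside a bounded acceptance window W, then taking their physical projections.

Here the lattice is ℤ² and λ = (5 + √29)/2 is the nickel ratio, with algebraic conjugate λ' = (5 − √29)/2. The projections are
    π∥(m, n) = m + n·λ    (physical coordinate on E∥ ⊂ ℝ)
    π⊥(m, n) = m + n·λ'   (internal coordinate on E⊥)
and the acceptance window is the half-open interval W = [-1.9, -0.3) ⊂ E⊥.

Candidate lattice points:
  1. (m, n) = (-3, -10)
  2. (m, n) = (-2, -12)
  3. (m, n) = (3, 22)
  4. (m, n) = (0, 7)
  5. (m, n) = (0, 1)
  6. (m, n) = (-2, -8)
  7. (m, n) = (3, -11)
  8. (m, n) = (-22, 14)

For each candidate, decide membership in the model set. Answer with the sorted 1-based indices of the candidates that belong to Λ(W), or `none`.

λ' = (5−√29)/2 ≈ -0.19258.
candidate 1: (m,n)=(-3,-10) → π∥ = -3-10·λ ≈ -54.92582, π⊥ = -3-10·λ' ≈ -1.07418 ∈ [-1.9, -0.3) ⇒ IN Λ
candidate 2: (m,n)=(-2,-12) → π∥ = -2-12·λ ≈ -64.31099, π⊥ = -2-12·λ' ≈ 0.31099 ∉ [-1.9, -0.3) ⇒ out
candidate 3: (m,n)=(3,22) → π∥ = 3+22·λ ≈ 117.23681, π⊥ = 3+22·λ' ≈ -1.23681 ∈ [-1.9, -0.3) ⇒ IN Λ
candidate 4: (m,n)=(0,7) → π∥ = 0+7·λ ≈ 36.34808, π⊥ = 0+7·λ' ≈ -1.34808 ∈ [-1.9, -0.3) ⇒ IN Λ
candidate 5: (m,n)=(0,1) → π∥ = 0+1·λ ≈ 5.19258, π⊥ = 0+1·λ' ≈ -0.19258 ∉ [-1.9, -0.3) ⇒ out
candidate 6: (m,n)=(-2,-8) → π∥ = -2-8·λ ≈ -43.54066, π⊥ = -2-8·λ' ≈ -0.45934 ∈ [-1.9, -0.3) ⇒ IN Λ
candidate 7: (m,n)=(3,-11) → π∥ = 3-11·λ ≈ -54.11841, π⊥ = 3-11·λ' ≈ 5.11841 ∉ [-1.9, -0.3) ⇒ out
candidate 8: (m,n)=(-22,14) → π∥ = -22+14·λ ≈ 50.69615, π⊥ = -22+14·λ' ≈ -24.69615 ∉ [-1.9, -0.3) ⇒ out

1, 3, 4, 6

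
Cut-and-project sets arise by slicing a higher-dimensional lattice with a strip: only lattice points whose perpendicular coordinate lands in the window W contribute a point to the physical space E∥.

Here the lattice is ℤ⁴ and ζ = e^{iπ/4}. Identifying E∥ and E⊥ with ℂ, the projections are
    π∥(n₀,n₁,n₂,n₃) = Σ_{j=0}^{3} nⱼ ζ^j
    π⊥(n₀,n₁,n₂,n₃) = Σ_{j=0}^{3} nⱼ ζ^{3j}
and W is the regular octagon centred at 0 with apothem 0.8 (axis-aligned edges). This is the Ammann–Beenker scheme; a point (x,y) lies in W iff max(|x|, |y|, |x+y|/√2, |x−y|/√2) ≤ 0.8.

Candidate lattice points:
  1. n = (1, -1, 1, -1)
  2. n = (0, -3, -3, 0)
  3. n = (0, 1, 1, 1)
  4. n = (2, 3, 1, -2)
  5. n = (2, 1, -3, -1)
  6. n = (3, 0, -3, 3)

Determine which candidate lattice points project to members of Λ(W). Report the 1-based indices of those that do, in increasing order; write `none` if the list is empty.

Internal map: ζ^{3j} for j=0..3 gives (1,0), (−√2/2,√2/2), (0,−1), (√2/2,√2/2).
#1 (1, -1, 1, -1): internal (1.00000, -2.41421); octagon support 2.41421 vs apothem 0.8 → ∉ W
#2 (0, -3, -3, 0): internal (2.12132, 0.87868); octagon support 2.12132 vs apothem 0.8 → ∉ W
#3 (0, 1, 1, 1): internal (0.00000, 0.41421); octagon support 0.41421 vs apothem 0.8 → ∈ W
#4 (2, 3, 1, -2): internal (-1.53553, -0.29289); octagon support 1.53553 vs apothem 0.8 → ∉ W
#5 (2, 1, -3, -1): internal (0.58579, 3.00000); octagon support 3.00000 vs apothem 0.8 → ∉ W
#6 (3, 0, -3, 3): internal (5.12132, 5.12132); octagon support 7.24264 vs apothem 0.8 → ∉ W

3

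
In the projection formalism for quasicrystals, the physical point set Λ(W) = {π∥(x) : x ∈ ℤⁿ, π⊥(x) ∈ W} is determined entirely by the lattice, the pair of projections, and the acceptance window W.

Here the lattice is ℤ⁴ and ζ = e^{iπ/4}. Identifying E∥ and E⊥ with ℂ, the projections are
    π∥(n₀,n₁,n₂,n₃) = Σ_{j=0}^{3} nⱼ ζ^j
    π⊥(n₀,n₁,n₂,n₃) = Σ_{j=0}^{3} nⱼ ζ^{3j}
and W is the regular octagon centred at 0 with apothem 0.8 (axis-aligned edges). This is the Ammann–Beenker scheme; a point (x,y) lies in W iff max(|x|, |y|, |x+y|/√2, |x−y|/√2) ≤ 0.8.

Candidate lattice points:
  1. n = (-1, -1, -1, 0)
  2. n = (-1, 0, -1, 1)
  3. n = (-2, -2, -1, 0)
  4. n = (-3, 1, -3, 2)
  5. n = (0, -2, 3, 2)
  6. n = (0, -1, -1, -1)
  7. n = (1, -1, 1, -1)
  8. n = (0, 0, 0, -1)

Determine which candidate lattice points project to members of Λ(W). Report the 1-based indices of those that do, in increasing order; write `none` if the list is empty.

1, 3, 6

With ζ = e^{iπ/4} the internal vectors are ζ^0,ζ^3,ζ^6,ζ^9.
#1 (-1, -1, -1, 0): internal (-0.29289, 0.29289); octagon support 0.41421 vs apothem 0.8 → ∈ W
#2 (-1, 0, -1, 1): internal (-0.29289, 1.70711); octagon support 1.70711 vs apothem 0.8 → ∉ W
#3 (-2, -2, -1, 0): internal (-0.58579, -0.41421); octagon support 0.70711 vs apothem 0.8 → ∈ W
#4 (-3, 1, -3, 2): internal (-2.29289, 5.12132); octagon support 5.24264 vs apothem 0.8 → ∉ W
#5 (0, -2, 3, 2): internal (2.82843, -3.00000); octagon support 4.12132 vs apothem 0.8 → ∉ W
#6 (0, -1, -1, -1): internal (0.00000, -0.41421); octagon support 0.41421 vs apothem 0.8 → ∈ W
#7 (1, -1, 1, -1): internal (1.00000, -2.41421); octagon support 2.41421 vs apothem 0.8 → ∉ W
#8 (0, 0, 0, -1): internal (-0.70711, -0.70711); octagon support 1.00000 vs apothem 0.8 → ∉ W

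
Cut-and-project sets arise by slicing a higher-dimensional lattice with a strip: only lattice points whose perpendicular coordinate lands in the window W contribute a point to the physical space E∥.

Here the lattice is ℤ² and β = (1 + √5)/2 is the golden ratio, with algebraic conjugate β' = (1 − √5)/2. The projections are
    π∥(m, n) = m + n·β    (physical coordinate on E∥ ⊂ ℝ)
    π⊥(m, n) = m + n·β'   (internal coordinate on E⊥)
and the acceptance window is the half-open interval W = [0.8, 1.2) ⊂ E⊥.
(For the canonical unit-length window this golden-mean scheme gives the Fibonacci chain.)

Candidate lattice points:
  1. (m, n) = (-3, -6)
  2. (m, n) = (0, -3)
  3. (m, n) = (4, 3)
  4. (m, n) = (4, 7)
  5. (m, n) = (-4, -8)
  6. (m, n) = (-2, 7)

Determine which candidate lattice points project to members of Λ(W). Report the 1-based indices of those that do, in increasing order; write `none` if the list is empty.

Compute β' = (1−√5)/2 = -0.618034, so π⊥(m,n) = m -0.618034·n.
[1] lift (-3,-6): star map gives 0.708204; window check 0.8 ≤ 0.708204 < 1.2 is false → out
[2] lift (0,-3): star map gives 1.854102; window check 0.8 ≤ 1.854102 < 1.2 is false → out
[3] lift (4,3): star map gives 2.145898; window check 0.8 ≤ 2.145898 < 1.2 is false → out
[4] lift (4,7): star map gives -0.326238; window check 0.8 ≤ -0.326238 < 1.2 is false → out
[5] lift (-4,-8): star map gives 0.944272; window check 0.8 ≤ 0.944272 < 1.2 is true → IN Λ
[6] lift (-2,7): star map gives -6.326238; window check 0.8 ≤ -6.326238 < 1.2 is false → out

5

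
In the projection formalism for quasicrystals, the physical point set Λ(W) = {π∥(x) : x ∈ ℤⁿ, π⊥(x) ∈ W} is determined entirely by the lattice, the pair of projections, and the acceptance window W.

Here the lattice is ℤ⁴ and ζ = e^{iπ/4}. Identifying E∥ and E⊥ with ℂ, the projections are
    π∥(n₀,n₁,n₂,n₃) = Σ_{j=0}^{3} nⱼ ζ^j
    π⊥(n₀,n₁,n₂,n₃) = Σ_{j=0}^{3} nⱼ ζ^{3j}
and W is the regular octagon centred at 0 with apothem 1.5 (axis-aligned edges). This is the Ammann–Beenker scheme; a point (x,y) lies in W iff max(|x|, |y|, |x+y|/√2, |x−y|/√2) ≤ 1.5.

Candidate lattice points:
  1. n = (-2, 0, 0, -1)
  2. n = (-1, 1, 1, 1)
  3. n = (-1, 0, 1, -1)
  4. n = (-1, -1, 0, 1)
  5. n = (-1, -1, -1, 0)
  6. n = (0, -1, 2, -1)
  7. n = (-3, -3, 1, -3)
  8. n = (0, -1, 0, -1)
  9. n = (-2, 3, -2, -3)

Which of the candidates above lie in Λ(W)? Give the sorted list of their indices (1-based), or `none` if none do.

π⊥(n) = n₀ + n₁ζ³ + n₂ζ⁶ + n₃ζ⁹ where ζ = e^{iπ/4}.
#1 (-2, 0, 0, -1): internal (-2.707107, -0.707107); octagon support 2.707107 vs apothem 1.5 → ∉ W
#2 (-1, 1, 1, 1): internal (-1.000000, 0.414214); octagon support 1.000000 vs apothem 1.5 → ∈ W
#3 (-1, 0, 1, -1): internal (-1.707107, -1.707107); octagon support 2.414214 vs apothem 1.5 → ∉ W
#4 (-1, -1, 0, 1): internal (0.414214, 0.000000); octagon support 0.414214 vs apothem 1.5 → ∈ W
#5 (-1, -1, -1, 0): internal (-0.292893, 0.292893); octagon support 0.414214 vs apothem 1.5 → ∈ W
#6 (0, -1, 2, -1): internal (0.000000, -3.414214); octagon support 3.414214 vs apothem 1.5 → ∉ W
#7 (-3, -3, 1, -3): internal (-3.000000, -5.242641); octagon support 5.828427 vs apothem 1.5 → ∉ W
#8 (0, -1, 0, -1): internal (0.000000, -1.414214); octagon support 1.414214 vs apothem 1.5 → ∈ W
#9 (-2, 3, -2, -3): internal (-6.242641, 2.000000); octagon support 6.242641 vs apothem 1.5 → ∉ W

2, 4, 5, 8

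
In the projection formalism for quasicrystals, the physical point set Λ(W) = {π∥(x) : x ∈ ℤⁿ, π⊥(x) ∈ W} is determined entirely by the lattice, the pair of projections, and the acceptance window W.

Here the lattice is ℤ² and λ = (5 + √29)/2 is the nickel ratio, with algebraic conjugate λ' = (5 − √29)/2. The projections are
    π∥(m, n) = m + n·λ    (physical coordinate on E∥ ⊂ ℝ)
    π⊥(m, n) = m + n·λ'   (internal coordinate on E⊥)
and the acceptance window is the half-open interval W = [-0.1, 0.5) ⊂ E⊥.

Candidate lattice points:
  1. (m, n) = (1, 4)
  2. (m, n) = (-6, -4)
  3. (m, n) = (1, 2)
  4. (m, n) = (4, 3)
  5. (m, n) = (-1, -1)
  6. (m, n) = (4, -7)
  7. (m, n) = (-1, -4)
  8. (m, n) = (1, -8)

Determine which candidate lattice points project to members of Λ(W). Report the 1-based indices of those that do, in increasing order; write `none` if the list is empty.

λ' = (5−√29)/2 ≈ -0.192582.
#1 (1,4): internal coord 1 + (4)·λ' = +0.229670; +0.229670 ∈ [-0.1, 0.5) → IN Λ
#2 (-6,-4): internal coord -6 + (-4)·λ' = -5.229670; -5.229670 ∉ [-0.1, 0.5) → out
#3 (1,2): internal coord 1 + (2)·λ' = +0.614835; +0.614835 ∉ [-0.1, 0.5) → out
#4 (4,3): internal coord 4 + (3)·λ' = +3.422253; +3.422253 ∉ [-0.1, 0.5) → out
#5 (-1,-1): internal coord -1 + (-1)·λ' = -0.807418; -0.807418 ∉ [-0.1, 0.5) → out
#6 (4,-7): internal coord 4 + (-7)·λ' = +5.348077; +5.348077 ∉ [-0.1, 0.5) → out
#7 (-1,-4): internal coord -1 + (-4)·λ' = -0.229670; -0.229670 ∉ [-0.1, 0.5) → out
#8 (1,-8): internal coord 1 + (-8)·λ' = +2.540659; +2.540659 ∉ [-0.1, 0.5) → out

1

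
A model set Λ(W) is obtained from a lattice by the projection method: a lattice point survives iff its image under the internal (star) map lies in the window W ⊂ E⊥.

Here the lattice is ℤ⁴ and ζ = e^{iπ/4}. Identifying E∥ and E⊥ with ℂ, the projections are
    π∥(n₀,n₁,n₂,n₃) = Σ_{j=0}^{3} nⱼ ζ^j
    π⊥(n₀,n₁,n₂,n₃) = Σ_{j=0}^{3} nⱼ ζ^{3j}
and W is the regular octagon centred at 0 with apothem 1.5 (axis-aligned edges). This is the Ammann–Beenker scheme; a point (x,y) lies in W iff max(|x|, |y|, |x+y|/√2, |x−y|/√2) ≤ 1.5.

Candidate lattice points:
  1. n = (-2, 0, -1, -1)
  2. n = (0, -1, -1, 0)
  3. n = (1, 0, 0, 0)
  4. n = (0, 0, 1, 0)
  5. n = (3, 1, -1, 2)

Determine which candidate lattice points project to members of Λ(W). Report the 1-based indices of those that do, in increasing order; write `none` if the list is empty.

2, 3, 4

With ζ = e^{iπ/4} the internal vectors are ζ^0,ζ^3,ζ^6,ζ^9.
candidate 1: n = (-2, 0, -1, -1) → π⊥ ≈ (-2.70711, +0.29289); max(|x|,|y|,|x±y|/√2) = 2.70711 > 1.5 ⇒ ∉ W
candidate 2: n = (0, -1, -1, 0) → π⊥ ≈ (+0.70711, +0.29289); max(|x|,|y|,|x±y|/√2) = 0.70711 ≤ 1.5 ⇒ ∈ W
candidate 3: n = (1, 0, 0, 0) → π⊥ ≈ (+1.00000, +0.00000); max(|x|,|y|,|x±y|/√2) = 1.00000 ≤ 1.5 ⇒ ∈ W
candidate 4: n = (0, 0, 1, 0) → π⊥ ≈ (+0.00000, -1.00000); max(|x|,|y|,|x±y|/√2) = 1.00000 ≤ 1.5 ⇒ ∈ W
candidate 5: n = (3, 1, -1, 2) → π⊥ ≈ (+3.70711, +3.12132); max(|x|,|y|,|x±y|/√2) = 4.82843 > 1.5 ⇒ ∉ W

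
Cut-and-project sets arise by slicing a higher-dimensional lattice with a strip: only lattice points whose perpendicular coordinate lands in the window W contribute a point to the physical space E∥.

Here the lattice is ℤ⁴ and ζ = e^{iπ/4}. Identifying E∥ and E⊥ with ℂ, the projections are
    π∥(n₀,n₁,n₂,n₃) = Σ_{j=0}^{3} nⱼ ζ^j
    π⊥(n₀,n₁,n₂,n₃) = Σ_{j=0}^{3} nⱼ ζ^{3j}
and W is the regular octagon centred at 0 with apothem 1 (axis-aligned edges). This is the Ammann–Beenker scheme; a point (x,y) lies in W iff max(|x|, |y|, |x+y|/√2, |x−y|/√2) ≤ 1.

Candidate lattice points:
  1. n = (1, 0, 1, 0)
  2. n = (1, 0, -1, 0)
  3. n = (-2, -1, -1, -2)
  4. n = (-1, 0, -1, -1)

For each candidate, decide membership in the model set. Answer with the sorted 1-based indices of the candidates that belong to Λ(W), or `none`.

none

With ζ = e^{iπ/4} the internal vectors are ζ^0,ζ^3,ζ^6,ζ^9.
#1 (1, 0, 1, 0): internal (1.000000, -1.000000); octagon support 1.414214 vs apothem 1 → ∉ W
#2 (1, 0, -1, 0): internal (1.000000, 1.000000); octagon support 1.414214 vs apothem 1 → ∉ W
#3 (-2, -1, -1, -2): internal (-2.707107, -1.121320); octagon support 2.707107 vs apothem 1 → ∉ W
#4 (-1, 0, -1, -1): internal (-1.707107, 0.292893); octagon support 1.707107 vs apothem 1 → ∉ W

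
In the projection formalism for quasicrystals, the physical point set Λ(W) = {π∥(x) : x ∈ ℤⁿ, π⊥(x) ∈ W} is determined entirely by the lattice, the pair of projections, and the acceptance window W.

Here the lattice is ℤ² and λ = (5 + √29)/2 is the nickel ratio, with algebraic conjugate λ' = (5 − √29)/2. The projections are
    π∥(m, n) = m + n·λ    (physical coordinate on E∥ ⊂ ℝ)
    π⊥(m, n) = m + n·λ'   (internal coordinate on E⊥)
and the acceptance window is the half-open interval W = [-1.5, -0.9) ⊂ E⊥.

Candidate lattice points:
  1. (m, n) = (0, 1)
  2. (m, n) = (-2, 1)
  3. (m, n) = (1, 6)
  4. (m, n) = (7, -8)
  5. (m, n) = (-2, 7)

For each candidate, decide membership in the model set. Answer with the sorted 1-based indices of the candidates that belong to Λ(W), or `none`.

none

Compute λ' = (5−√29)/2 = -0.19258, so π⊥(m,n) = m -0.19258·n.
#1 (0,1): internal coord 0 + (1)·λ' = -0.19258; -0.19258 ∉ [-1.5, -0.9) → out
#2 (-2,1): internal coord -2 + (1)·λ' = -2.19258; -2.19258 ∉ [-1.5, -0.9) → out
#3 (1,6): internal coord 1 + (6)·λ' = -0.15549; -0.15549 ∉ [-1.5, -0.9) → out
#4 (7,-8): internal coord 7 + (-8)·λ' = +8.54066; +8.54066 ∉ [-1.5, -0.9) → out
#5 (-2,7): internal coord -2 + (7)·λ' = -3.34808; -3.34808 ∉ [-1.5, -0.9) → out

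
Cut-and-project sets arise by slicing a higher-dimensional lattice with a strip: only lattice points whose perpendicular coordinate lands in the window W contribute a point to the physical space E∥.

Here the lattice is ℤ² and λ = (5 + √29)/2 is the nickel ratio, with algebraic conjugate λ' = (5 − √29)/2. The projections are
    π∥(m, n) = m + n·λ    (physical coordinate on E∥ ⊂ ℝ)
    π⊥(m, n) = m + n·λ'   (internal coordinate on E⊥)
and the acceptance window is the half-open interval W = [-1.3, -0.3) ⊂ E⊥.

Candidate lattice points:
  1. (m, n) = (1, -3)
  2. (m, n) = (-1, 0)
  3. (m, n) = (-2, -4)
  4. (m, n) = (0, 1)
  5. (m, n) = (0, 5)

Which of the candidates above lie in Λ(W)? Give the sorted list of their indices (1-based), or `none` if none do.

Numerically λ ≈ 5.19258 and λ' = −1/λ ≈ -0.19258.
#1 (1,-3): internal coord 1 + (-3)·λ' = +1.57775; +1.57775 ∉ [-1.3, -0.3) → out
#2 (-1,0): internal coord -1 + (0)·λ' = -1.00000; -1.00000 ∈ [-1.3, -0.3) → IN Λ
#3 (-2,-4): internal coord -2 + (-4)·λ' = -1.22967; -1.22967 ∈ [-1.3, -0.3) → IN Λ
#4 (0,1): internal coord 0 + (1)·λ' = -0.19258; -0.19258 ∉ [-1.3, -0.3) → out
#5 (0,5): internal coord 0 + (5)·λ' = -0.96291; -0.96291 ∈ [-1.3, -0.3) → IN Λ

2, 3, 5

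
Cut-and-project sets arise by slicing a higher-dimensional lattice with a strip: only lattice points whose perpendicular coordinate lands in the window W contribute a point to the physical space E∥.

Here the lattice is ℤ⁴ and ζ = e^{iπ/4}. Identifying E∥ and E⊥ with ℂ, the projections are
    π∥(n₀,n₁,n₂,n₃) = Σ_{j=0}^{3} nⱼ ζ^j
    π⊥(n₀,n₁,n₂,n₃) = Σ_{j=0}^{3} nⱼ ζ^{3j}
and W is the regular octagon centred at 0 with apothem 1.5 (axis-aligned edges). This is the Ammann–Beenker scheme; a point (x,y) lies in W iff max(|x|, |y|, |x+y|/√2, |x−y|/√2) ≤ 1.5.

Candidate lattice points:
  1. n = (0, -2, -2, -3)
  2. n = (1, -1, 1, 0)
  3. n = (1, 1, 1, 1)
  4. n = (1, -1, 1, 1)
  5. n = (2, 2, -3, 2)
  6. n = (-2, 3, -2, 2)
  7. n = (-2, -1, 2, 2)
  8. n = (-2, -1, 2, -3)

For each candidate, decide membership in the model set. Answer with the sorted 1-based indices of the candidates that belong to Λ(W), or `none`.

π⊥(n) = n₀ + n₁ζ³ + n₂ζ⁶ + n₃ζ⁹ where ζ = e^{iπ/4}.
#1 (0, -2, -2, -3): internal (-0.7071, -1.5355); octagon support 1.5858 vs apothem 1.5 → ∉ W
#2 (1, -1, 1, 0): internal (1.7071, -1.7071); octagon support 2.4142 vs apothem 1.5 → ∉ W
#3 (1, 1, 1, 1): internal (1.0000, 0.4142); octagon support 1.0000 vs apothem 1.5 → ∈ W
#4 (1, -1, 1, 1): internal (2.4142, -1.0000); octagon support 2.4142 vs apothem 1.5 → ∉ W
#5 (2, 2, -3, 2): internal (2.0000, 5.8284); octagon support 5.8284 vs apothem 1.5 → ∉ W
#6 (-2, 3, -2, 2): internal (-2.7071, 5.5355); octagon support 5.8284 vs apothem 1.5 → ∉ W
#7 (-2, -1, 2, 2): internal (0.1213, -1.2929); octagon support 1.2929 vs apothem 1.5 → ∈ W
#8 (-2, -1, 2, -3): internal (-3.4142, -4.8284); octagon support 5.8284 vs apothem 1.5 → ∉ W

3, 7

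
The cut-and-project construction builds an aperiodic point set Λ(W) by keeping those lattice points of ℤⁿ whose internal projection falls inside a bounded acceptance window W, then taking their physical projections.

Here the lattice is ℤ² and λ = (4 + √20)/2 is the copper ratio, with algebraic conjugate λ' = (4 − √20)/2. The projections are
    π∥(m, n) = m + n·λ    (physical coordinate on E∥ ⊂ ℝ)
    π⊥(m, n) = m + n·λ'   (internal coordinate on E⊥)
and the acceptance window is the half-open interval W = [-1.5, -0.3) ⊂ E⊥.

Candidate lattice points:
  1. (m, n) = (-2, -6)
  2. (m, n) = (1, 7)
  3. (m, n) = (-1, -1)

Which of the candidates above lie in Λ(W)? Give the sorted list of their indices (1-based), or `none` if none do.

Numerically λ ≈ 4.236068 and λ' = −1/λ ≈ -0.236068.
[1] lift (-2,-6): star map gives -0.583592; window check -1.5 ≤ -0.583592 < -0.3 is true → IN Λ
[2] lift (1,7): star map gives -0.652476; window check -1.5 ≤ -0.652476 < -0.3 is true → IN Λ
[3] lift (-1,-1): star map gives -0.763932; window check -1.5 ≤ -0.763932 < -0.3 is true → IN Λ

1, 2, 3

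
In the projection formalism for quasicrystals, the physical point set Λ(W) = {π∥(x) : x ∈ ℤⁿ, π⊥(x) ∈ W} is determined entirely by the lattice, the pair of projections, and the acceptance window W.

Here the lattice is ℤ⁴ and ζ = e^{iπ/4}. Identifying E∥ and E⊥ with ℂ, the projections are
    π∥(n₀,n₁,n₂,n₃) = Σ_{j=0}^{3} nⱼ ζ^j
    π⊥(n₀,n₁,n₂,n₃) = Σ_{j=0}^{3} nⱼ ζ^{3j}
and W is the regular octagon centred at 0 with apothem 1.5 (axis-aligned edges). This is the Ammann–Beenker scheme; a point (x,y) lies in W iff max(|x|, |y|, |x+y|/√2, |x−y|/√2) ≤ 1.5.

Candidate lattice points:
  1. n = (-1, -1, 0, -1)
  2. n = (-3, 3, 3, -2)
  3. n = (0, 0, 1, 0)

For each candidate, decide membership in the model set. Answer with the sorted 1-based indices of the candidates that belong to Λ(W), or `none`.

3

π⊥(n) = n₀ + n₁ζ³ + n₂ζ⁶ + n₃ζ⁹ where ζ = e^{iπ/4}.
#1 (-1, -1, 0, -1): internal (-1.00000, -1.41421); octagon support 1.70711 vs apothem 1.5 → ∉ W
#2 (-3, 3, 3, -2): internal (-6.53553, -2.29289); octagon support 6.53553 vs apothem 1.5 → ∉ W
#3 (0, 0, 1, 0): internal (0.00000, -1.00000); octagon support 1.00000 vs apothem 1.5 → ∈ W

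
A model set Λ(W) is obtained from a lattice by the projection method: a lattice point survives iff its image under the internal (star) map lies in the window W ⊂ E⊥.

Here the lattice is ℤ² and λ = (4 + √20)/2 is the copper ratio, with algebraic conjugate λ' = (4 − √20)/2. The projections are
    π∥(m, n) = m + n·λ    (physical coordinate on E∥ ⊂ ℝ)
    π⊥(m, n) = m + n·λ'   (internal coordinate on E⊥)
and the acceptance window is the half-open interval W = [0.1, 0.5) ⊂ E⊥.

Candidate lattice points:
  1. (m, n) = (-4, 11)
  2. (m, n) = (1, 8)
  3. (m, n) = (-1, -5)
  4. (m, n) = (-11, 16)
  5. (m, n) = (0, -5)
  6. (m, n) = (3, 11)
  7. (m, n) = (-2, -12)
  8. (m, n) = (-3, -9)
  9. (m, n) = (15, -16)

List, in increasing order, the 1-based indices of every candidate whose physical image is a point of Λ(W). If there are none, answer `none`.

λ' = (4−√20)/2 ≈ -0.236068.
[1] lift (-4,11): star map gives -6.596748; window check 0.1 ≤ -6.596748 < 0.5 is false → out
[2] lift (1,8): star map gives -0.888544; window check 0.1 ≤ -0.888544 < 0.5 is false → out
[3] lift (-1,-5): star map gives 0.180340; window check 0.1 ≤ 0.180340 < 0.5 is true → IN Λ
[4] lift (-11,16): star map gives -14.777088; window check 0.1 ≤ -14.777088 < 0.5 is false → out
[5] lift (0,-5): star map gives 1.180340; window check 0.1 ≤ 1.180340 < 0.5 is false → out
[6] lift (3,11): star map gives 0.403252; window check 0.1 ≤ 0.403252 < 0.5 is true → IN Λ
[7] lift (-2,-12): star map gives 0.832816; window check 0.1 ≤ 0.832816 < 0.5 is false → out
[8] lift (-3,-9): star map gives -0.875388; window check 0.1 ≤ -0.875388 < 0.5 is false → out
[9] lift (15,-16): star map gives 18.777088; window check 0.1 ≤ 18.777088 < 0.5 is false → out

3, 6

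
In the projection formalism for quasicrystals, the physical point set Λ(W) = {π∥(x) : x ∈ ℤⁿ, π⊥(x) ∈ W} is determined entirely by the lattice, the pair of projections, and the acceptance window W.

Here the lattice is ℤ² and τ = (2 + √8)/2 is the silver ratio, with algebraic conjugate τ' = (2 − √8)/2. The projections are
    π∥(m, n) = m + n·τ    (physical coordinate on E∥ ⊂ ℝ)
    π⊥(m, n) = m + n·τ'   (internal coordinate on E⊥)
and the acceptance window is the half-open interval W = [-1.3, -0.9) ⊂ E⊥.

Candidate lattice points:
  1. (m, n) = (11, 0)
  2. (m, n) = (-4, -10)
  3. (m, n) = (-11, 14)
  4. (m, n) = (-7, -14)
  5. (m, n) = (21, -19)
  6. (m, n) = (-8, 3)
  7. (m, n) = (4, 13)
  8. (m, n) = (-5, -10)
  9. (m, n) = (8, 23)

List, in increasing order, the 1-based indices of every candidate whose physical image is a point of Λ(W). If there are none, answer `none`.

4

Numerically τ ≈ 2.4142 and τ' = −1/τ ≈ -0.4142.
candidate 1: (m,n)=(11,0) → π∥ = 11+0·τ ≈ 11.0000, π⊥ = 11+0·τ' ≈ 11.0000 ∉ [-1.3, -0.9) ⇒ out
candidate 2: (m,n)=(-4,-10) → π∥ = -4-10·τ ≈ -28.1421, π⊥ = -4-10·τ' ≈ 0.1421 ∉ [-1.3, -0.9) ⇒ out
candidate 3: (m,n)=(-11,14) → π∥ = -11+14·τ ≈ 22.7990, π⊥ = -11+14·τ' ≈ -16.7990 ∉ [-1.3, -0.9) ⇒ out
candidate 4: (m,n)=(-7,-14) → π∥ = -7-14·τ ≈ -40.7990, π⊥ = -7-14·τ' ≈ -1.2010 ∈ [-1.3, -0.9) ⇒ IN Λ
candidate 5: (m,n)=(21,-19) → π∥ = 21-19·τ ≈ -24.8701, π⊥ = 21-19·τ' ≈ 28.8701 ∉ [-1.3, -0.9) ⇒ out
candidate 6: (m,n)=(-8,3) → π∥ = -8+3·τ ≈ -0.7574, π⊥ = -8+3·τ' ≈ -9.2426 ∉ [-1.3, -0.9) ⇒ out
candidate 7: (m,n)=(4,13) → π∥ = 4+13·τ ≈ 35.3848, π⊥ = 4+13·τ' ≈ -1.3848 ∉ [-1.3, -0.9) ⇒ out
candidate 8: (m,n)=(-5,-10) → π∥ = -5-10·τ ≈ -29.1421, π⊥ = -5-10·τ' ≈ -0.8579 ∉ [-1.3, -0.9) ⇒ out
candidate 9: (m,n)=(8,23) → π∥ = 8+23·τ ≈ 63.5269, π⊥ = 8+23·τ' ≈ -1.5269 ∉ [-1.3, -0.9) ⇒ out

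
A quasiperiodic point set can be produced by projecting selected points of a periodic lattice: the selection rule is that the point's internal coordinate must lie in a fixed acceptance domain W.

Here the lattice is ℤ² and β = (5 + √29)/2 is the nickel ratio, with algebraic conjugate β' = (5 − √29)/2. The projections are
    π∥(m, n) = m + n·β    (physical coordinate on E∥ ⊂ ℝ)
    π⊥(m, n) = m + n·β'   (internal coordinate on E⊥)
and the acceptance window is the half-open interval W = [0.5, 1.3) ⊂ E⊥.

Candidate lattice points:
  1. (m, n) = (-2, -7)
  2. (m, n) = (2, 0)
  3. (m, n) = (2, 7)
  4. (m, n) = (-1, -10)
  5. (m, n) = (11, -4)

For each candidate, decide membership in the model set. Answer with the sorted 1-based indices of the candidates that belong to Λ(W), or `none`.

β' = (5−√29)/2 ≈ -0.19258.
candidate 1: (m,n)=(-2,-7) → π∥ = -2-7·β ≈ -38.34808, π⊥ = -2-7·β' ≈ -0.65192 ∉ [0.5, 1.3) ⇒ out
candidate 2: (m,n)=(2,0) → π∥ = 2+0·β ≈ 2.00000, π⊥ = 2+0·β' ≈ 2.00000 ∉ [0.5, 1.3) ⇒ out
candidate 3: (m,n)=(2,7) → π∥ = 2+7·β ≈ 38.34808, π⊥ = 2+7·β' ≈ 0.65192 ∈ [0.5, 1.3) ⇒ IN Λ
candidate 4: (m,n)=(-1,-10) → π∥ = -1-10·β ≈ -52.92582, π⊥ = -1-10·β' ≈ 0.92582 ∈ [0.5, 1.3) ⇒ IN Λ
candidate 5: (m,n)=(11,-4) → π∥ = 11-4·β ≈ -9.77033, π⊥ = 11-4·β' ≈ 11.77033 ∉ [0.5, 1.3) ⇒ out

3, 4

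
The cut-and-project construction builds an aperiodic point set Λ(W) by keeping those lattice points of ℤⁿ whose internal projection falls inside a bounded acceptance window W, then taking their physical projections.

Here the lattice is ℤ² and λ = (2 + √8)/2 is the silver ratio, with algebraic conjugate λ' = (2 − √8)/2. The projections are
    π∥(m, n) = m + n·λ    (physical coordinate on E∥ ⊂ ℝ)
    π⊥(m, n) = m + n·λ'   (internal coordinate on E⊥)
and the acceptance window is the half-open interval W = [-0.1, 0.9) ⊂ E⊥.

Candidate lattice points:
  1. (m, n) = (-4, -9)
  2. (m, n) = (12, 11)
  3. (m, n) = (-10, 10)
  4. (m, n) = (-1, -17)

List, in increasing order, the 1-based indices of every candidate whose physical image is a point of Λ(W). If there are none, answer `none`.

Numerically λ ≈ 2.414214 and λ' = −1/λ ≈ -0.414214.
candidate 1: (m,n)=(-4,-9) → π∥ = -4-9·λ ≈ -25.727922, π⊥ = -4-9·λ' ≈ -0.272078 ∉ [-0.1, 0.9) ⇒ out
candidate 2: (m,n)=(12,11) → π∥ = 12+11·λ ≈ 38.556349, π⊥ = 12+11·λ' ≈ 7.443651 ∉ [-0.1, 0.9) ⇒ out
candidate 3: (m,n)=(-10,10) → π∥ = -10+10·λ ≈ 14.142136, π⊥ = -10+10·λ' ≈ -14.142136 ∉ [-0.1, 0.9) ⇒ out
candidate 4: (m,n)=(-1,-17) → π∥ = -1-17·λ ≈ -42.041631, π⊥ = -1-17·λ' ≈ 6.041631 ∉ [-0.1, 0.9) ⇒ out

none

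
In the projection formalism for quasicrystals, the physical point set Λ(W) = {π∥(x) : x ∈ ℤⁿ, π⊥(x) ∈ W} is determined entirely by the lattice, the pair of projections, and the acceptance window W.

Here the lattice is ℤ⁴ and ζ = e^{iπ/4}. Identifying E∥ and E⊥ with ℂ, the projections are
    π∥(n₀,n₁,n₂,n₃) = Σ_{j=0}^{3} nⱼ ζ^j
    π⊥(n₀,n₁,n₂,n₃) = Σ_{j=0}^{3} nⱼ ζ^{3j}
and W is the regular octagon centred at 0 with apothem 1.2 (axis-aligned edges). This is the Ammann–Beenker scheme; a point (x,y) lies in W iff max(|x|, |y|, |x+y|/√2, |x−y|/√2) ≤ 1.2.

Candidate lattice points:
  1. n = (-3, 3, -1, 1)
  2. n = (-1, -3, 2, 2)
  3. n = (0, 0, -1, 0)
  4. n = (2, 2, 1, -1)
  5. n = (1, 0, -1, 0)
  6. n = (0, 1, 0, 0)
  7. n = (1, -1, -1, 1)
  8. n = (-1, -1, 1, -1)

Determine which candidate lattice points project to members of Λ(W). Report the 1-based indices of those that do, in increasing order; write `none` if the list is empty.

π⊥(n) = n₀ + n₁ζ³ + n₂ζ⁶ + n₃ζ⁹ where ζ = e^{iπ/4}.
#1 (-3, 3, -1, 1): internal (-4.41421, 3.82843); octagon support 5.82843 vs apothem 1.2 → ∉ W
#2 (-1, -3, 2, 2): internal (2.53553, -2.70711); octagon support 3.70711 vs apothem 1.2 → ∉ W
#3 (0, 0, -1, 0): internal (0.00000, 1.00000); octagon support 1.00000 vs apothem 1.2 → ∈ W
#4 (2, 2, 1, -1): internal (-0.12132, -0.29289); octagon support 0.29289 vs apothem 1.2 → ∈ W
#5 (1, 0, -1, 0): internal (1.00000, 1.00000); octagon support 1.41421 vs apothem 1.2 → ∉ W
#6 (0, 1, 0, 0): internal (-0.70711, 0.70711); octagon support 1.00000 vs apothem 1.2 → ∈ W
#7 (1, -1, -1, 1): internal (2.41421, 1.00000); octagon support 2.41421 vs apothem 1.2 → ∉ W
#8 (-1, -1, 1, -1): internal (-1.00000, -2.41421); octagon support 2.41421 vs apothem 1.2 → ∉ W

3, 4, 6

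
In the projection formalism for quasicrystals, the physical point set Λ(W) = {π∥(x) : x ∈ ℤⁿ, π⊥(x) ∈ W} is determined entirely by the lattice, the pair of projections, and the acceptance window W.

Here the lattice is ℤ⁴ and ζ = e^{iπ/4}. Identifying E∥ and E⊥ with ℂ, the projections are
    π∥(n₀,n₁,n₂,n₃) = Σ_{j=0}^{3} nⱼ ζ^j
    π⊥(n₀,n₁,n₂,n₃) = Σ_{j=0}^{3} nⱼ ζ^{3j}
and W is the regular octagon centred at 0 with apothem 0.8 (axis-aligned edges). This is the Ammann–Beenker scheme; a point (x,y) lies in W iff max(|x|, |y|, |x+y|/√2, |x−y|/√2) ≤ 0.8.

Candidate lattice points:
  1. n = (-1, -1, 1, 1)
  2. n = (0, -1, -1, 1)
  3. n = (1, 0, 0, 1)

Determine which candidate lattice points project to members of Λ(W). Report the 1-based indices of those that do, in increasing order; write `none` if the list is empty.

none

Internal map: ζ^{3j} for j=0..3 gives (1,0), (−√2/2,√2/2), (0,−1), (√2/2,√2/2).
candidate 1: n = (-1, -1, 1, 1) → π⊥ ≈ (+0.41421, -1.00000); max(|x|,|y|,|x±y|/√2) = 1.00000 > 0.8 ⇒ ∉ W
candidate 2: n = (0, -1, -1, 1) → π⊥ ≈ (+1.41421, +1.00000); max(|x|,|y|,|x±y|/√2) = 1.70711 > 0.8 ⇒ ∉ W
candidate 3: n = (1, 0, 0, 1) → π⊥ ≈ (+1.70711, +0.70711); max(|x|,|y|,|x±y|/√2) = 1.70711 > 0.8 ⇒ ∉ W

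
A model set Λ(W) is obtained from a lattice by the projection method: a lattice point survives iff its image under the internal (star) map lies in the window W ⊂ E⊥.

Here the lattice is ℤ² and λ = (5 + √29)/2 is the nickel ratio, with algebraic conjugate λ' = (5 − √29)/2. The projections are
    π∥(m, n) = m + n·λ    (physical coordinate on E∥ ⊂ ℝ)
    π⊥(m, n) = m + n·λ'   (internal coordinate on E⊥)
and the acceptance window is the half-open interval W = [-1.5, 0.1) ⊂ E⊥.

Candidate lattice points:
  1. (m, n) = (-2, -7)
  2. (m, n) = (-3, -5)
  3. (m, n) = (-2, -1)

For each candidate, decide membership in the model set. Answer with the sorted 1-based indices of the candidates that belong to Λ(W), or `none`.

Compute λ' = (5−√29)/2 = -0.19258, so π⊥(m,n) = m -0.19258·n.
[1] lift (-2,-7): star map gives -0.65192; window check -1.5 ≤ -0.65192 < 0.1 is true → IN Λ
[2] lift (-3,-5): star map gives -2.03709; window check -1.5 ≤ -2.03709 < 0.1 is false → out
[3] lift (-2,-1): star map gives -1.80742; window check -1.5 ≤ -1.80742 < 0.1 is false → out

1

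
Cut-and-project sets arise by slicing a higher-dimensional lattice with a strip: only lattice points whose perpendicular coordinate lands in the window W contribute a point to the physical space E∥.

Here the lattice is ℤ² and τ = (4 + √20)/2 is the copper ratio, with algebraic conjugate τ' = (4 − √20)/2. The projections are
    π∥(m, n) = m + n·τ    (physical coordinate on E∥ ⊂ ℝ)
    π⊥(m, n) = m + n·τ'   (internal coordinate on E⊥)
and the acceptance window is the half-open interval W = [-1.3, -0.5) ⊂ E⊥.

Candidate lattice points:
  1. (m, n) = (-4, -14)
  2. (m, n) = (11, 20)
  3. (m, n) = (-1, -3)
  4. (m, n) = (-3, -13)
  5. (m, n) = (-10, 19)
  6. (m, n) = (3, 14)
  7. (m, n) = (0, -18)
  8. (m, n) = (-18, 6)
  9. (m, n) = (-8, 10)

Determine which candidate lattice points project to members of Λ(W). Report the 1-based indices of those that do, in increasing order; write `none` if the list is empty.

Compute τ' = (4−√20)/2 = -0.23607, so π⊥(m,n) = m -0.23607·n.
#1 (-4,-14): internal coord -4 + (-14)·τ' = -0.69505; -0.69505 ∈ [-1.3, -0.5) → IN Λ
#2 (11,20): internal coord 11 + (20)·τ' = +6.27864; +6.27864 ∉ [-1.3, -0.5) → out
#3 (-1,-3): internal coord -1 + (-3)·τ' = -0.29180; -0.29180 ∉ [-1.3, -0.5) → out
#4 (-3,-13): internal coord -3 + (-13)·τ' = +0.06888; +0.06888 ∉ [-1.3, -0.5) → out
#5 (-10,19): internal coord -10 + (19)·τ' = -14.48529; -14.48529 ∉ [-1.3, -0.5) → out
#6 (3,14): internal coord 3 + (14)·τ' = -0.30495; -0.30495 ∉ [-1.3, -0.5) → out
#7 (0,-18): internal coord 0 + (-18)·τ' = +4.24922; +4.24922 ∉ [-1.3, -0.5) → out
#8 (-18,6): internal coord -18 + (6)·τ' = -19.41641; -19.41641 ∉ [-1.3, -0.5) → out
#9 (-8,10): internal coord -8 + (10)·τ' = -10.36068; -10.36068 ∉ [-1.3, -0.5) → out

1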